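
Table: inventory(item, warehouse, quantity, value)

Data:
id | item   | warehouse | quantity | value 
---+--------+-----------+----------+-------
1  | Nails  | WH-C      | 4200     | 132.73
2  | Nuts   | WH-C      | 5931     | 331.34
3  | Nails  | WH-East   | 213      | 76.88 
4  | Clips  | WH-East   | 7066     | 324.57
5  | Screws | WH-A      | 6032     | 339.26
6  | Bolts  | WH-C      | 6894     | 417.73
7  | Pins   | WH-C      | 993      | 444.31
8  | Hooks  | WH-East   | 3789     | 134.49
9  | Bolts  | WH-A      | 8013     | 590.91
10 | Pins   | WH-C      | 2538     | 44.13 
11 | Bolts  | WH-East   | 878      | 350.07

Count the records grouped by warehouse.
SELECT warehouse, COUNT(*) as count
FROM inventory
GROUP BY warehouse

Result:
  WH-A: 2
  WH-C: 5
  WH-East: 4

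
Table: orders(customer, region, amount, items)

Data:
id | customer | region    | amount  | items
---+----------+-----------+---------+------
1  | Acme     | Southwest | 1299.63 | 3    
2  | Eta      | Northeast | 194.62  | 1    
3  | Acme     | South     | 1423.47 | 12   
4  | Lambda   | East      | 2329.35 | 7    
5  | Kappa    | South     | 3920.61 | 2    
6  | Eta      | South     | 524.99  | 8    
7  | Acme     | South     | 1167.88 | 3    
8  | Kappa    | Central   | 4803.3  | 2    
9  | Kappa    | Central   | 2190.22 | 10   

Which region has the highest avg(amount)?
SELECT region, AVG(amount) as val
FROM orders
GROUP BY region
ORDER BY val DESC
LIMIT 1

Result: Central with avg(amount) = 3496.76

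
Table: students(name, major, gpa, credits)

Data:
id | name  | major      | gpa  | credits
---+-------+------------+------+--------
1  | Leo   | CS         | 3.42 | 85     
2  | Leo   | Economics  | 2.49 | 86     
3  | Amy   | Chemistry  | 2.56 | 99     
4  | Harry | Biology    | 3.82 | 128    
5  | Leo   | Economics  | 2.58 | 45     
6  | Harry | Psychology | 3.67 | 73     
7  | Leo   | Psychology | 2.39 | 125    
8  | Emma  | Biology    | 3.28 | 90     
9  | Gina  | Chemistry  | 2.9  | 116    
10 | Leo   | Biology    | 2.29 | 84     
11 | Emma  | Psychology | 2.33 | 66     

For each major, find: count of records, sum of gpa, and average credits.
SELECT major,
       COUNT(*) as cnt,
       SUM(gpa) as total_gpa,
       AVG(credits) as avg_credits
FROM students
GROUP BY major

Result:
  Biology: 3 records, 9.39 total gpa, 100.67 avg credits
  CS: 1 records, 3.42 total gpa, 85.00 avg credits
  Chemistry: 2 records, 5.46 total gpa, 107.50 avg credits
  Economics: 2 records, 5.07 total gpa, 65.50 avg credits
  Psychology: 3 records, 8.39 total gpa, 88.00 avg credits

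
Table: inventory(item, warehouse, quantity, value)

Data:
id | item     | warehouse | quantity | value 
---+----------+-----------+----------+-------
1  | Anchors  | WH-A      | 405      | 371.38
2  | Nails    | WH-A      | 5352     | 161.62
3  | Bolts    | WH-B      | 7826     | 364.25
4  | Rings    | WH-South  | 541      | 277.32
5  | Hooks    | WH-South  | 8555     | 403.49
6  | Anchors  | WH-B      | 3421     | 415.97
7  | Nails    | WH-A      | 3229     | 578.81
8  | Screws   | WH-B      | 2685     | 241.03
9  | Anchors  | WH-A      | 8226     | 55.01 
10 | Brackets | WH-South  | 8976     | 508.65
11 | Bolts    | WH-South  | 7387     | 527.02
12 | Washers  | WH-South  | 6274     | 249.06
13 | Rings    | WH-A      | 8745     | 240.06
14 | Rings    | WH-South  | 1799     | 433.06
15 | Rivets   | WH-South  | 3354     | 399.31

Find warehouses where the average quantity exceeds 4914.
SELECT warehouse, AVG(quantity)
FROM inventory
GROUP BY warehouse
HAVING AVG(quantity) > 4914

Result:
  WH-A: avg=5191.40
  WH-South: avg=5269.43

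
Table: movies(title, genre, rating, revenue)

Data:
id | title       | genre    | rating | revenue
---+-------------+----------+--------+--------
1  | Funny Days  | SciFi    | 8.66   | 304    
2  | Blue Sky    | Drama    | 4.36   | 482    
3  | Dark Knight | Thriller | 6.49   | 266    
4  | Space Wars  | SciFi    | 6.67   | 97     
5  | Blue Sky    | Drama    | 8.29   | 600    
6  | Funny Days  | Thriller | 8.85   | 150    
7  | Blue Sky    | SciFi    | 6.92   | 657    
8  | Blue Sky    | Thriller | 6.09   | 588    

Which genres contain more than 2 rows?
SELECT genre, COUNT(*) as cnt
FROM movies
GROUP BY genre
HAVING COUNT(*) > 2

Result:
  SciFi: 3
  Thriller: 3

Note: HAVING filters groups after aggregation, WHERE filters rows before.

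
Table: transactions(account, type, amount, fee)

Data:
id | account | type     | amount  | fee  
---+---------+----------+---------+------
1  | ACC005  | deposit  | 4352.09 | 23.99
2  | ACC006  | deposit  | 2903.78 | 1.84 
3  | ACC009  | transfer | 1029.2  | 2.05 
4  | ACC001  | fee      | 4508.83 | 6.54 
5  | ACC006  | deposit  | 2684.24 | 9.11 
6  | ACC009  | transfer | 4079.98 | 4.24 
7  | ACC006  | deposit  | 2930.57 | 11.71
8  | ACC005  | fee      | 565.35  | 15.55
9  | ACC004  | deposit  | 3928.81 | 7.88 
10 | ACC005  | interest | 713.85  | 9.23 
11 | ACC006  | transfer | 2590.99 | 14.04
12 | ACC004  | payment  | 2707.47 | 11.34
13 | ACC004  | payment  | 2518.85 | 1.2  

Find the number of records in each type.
SELECT type, COUNT(*) as count
FROM transactions
GROUP BY type

Result:
  deposit: 5
  fee: 2
  interest: 1
  payment: 2
  transfer: 3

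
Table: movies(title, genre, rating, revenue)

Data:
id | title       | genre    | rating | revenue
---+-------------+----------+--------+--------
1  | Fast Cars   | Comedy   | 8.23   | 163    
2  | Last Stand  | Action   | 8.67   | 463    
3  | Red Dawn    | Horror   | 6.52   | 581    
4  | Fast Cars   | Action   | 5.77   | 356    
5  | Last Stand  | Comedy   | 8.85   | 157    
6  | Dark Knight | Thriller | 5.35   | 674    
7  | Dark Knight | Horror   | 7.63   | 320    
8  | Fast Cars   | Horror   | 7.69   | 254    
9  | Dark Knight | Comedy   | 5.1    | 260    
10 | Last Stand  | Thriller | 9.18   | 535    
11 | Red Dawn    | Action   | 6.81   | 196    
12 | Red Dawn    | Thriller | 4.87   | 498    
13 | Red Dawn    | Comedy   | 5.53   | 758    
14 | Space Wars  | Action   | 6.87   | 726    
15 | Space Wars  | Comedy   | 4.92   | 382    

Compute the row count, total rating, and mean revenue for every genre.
SELECT genre,
       COUNT(*) as cnt,
       SUM(rating) as total_rating,
       AVG(revenue) as avg_revenue
FROM movies
GROUP BY genre

Result:
  Action: 4 records, 28.12 total rating, 435.25 avg revenue
  Comedy: 5 records, 32.63 total rating, 344.00 avg revenue
  Horror: 3 records, 21.84 total rating, 385.00 avg revenue
  Thriller: 3 records, 19.40 total rating, 569.00 avg revenue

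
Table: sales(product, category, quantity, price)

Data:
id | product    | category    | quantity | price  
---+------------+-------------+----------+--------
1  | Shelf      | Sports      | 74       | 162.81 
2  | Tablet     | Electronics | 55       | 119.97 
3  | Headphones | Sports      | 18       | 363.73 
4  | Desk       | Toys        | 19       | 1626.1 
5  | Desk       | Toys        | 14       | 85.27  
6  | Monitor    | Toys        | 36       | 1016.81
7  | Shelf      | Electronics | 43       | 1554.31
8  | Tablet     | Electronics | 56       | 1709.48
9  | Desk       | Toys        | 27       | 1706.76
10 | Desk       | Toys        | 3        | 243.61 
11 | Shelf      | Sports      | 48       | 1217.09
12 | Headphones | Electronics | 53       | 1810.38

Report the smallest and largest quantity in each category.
SELECT category, MIN(quantity), MAX(quantity)
FROM sales
GROUP BY category

Result:
  Electronics: min=43, max=56
  Sports: min=18, max=74
  Toys: min=3, max=36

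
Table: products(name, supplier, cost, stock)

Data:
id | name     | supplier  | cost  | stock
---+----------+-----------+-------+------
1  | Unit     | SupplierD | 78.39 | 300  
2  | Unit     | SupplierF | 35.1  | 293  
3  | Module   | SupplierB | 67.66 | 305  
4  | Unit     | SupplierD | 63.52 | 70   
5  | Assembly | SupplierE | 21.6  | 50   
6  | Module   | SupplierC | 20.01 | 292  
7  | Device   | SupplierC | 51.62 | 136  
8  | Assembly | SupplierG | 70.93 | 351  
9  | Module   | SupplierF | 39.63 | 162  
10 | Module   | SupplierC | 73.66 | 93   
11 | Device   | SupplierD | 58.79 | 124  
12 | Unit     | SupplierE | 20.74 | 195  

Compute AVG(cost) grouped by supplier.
SELECT supplier, AVG(cost) as result
FROM products
GROUP BY supplier

Result:
  SupplierB: 67.66
  SupplierC: 48.43
  SupplierD: 66.90
  SupplierE: 21.17
  SupplierF: 37.37
  SupplierG: 70.93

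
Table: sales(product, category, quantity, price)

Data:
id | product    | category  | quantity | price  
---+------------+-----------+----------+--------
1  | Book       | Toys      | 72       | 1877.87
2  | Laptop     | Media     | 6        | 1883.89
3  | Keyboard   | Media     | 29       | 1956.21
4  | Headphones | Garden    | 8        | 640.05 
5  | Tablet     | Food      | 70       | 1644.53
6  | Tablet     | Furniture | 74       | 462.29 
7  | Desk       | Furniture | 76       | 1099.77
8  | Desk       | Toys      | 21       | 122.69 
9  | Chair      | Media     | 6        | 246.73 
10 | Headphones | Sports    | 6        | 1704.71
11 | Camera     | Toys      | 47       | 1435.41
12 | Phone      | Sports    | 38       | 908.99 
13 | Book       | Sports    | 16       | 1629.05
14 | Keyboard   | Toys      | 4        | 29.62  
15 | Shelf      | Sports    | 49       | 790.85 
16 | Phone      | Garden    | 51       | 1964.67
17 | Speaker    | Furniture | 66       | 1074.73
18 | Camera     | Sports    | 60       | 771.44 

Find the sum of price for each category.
SELECT category, SUM(price) as result
FROM sales
GROUP BY category

Result:
  Food: 1644.53
  Furniture: 2636.79
  Garden: 2604.72
  Media: 4086.83
  Sports: 5805.04
  Toys: 3465.59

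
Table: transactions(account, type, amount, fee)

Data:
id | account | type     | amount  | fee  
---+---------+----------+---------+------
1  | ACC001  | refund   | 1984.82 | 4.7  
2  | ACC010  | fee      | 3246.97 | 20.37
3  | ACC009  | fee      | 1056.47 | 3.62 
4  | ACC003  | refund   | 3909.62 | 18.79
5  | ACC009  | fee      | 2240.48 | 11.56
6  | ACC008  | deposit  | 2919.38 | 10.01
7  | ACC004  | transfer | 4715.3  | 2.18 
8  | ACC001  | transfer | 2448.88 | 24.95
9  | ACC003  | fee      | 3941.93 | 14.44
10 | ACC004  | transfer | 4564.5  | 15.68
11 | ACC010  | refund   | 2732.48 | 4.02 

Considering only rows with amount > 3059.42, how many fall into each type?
SELECT type, COUNT(*)
FROM transactions
WHERE amount > 3059.42
GROUP BY type

Note: WHERE filters rows before grouping.

Result:
  fee: 2
  refund: 1
  transfer: 2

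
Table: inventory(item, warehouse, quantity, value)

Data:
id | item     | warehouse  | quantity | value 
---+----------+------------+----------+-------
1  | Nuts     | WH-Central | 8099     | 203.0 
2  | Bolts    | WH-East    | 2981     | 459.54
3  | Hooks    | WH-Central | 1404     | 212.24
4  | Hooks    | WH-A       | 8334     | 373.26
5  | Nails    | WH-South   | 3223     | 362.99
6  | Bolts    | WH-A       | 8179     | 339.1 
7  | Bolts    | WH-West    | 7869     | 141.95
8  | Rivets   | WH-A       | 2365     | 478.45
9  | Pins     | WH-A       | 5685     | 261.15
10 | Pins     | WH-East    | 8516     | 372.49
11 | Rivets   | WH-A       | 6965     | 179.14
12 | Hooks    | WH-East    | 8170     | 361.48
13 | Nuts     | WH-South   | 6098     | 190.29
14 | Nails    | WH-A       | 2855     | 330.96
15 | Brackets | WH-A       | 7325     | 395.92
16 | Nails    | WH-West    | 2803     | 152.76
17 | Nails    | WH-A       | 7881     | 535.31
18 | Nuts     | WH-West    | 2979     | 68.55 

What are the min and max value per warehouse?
SELECT warehouse, MIN(value), MAX(value)
FROM inventory
GROUP BY warehouse

Result:
  WH-A: min=179.14, max=535.31
  WH-Central: min=203.00, max=212.24
  WH-East: min=361.48, max=459.54
  WH-South: min=190.29, max=362.99
  WH-West: min=68.55, max=152.76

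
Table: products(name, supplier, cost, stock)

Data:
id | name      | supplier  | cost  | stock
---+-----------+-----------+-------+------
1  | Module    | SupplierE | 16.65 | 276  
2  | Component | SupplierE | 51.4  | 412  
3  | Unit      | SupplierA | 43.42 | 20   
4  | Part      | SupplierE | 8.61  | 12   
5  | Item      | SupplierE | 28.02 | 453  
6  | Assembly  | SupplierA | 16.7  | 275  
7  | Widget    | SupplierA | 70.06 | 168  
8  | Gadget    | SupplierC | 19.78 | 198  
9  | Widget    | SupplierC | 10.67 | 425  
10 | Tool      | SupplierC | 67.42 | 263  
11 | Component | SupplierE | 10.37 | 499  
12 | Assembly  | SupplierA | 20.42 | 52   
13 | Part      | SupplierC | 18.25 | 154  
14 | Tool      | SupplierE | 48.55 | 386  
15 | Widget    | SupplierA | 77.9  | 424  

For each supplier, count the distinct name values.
SELECT supplier, COUNT(DISTINCT name)
FROM products
GROUP BY supplier

Result:
  SupplierA: 3 distinct
  SupplierC: 4 distinct
  SupplierE: 5 distinct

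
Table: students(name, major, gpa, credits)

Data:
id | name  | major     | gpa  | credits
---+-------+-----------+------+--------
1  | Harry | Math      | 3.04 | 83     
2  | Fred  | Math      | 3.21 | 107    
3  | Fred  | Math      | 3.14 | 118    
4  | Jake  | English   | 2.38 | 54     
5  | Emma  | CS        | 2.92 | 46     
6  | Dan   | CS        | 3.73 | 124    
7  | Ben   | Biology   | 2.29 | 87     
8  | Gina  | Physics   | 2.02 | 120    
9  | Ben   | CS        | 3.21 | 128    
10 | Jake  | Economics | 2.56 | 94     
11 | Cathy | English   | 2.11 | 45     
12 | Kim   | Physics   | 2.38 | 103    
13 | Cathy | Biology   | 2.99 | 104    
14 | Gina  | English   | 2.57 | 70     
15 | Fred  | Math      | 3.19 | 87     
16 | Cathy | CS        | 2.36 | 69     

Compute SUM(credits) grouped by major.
SELECT major, SUM(credits) as result
FROM students
GROUP BY major

Result:
  Biology: 191
  CS: 367
  Economics: 94
  English: 169
  Math: 395
  Physics: 223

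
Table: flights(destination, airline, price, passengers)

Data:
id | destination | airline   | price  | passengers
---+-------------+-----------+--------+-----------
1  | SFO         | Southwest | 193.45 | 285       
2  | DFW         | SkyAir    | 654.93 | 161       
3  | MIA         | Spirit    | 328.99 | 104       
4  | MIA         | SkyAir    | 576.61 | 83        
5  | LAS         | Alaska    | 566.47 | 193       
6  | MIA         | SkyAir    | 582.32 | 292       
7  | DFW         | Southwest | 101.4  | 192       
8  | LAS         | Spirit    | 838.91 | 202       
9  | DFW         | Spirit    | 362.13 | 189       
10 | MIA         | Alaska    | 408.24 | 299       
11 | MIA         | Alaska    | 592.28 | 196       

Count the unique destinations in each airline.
SELECT airline, COUNT(DISTINCT destination)
FROM flights
GROUP BY airline

Result:
  Alaska: 2 distinct
  SkyAir: 2 distinct
  Southwest: 2 distinct
  Spirit: 3 distinct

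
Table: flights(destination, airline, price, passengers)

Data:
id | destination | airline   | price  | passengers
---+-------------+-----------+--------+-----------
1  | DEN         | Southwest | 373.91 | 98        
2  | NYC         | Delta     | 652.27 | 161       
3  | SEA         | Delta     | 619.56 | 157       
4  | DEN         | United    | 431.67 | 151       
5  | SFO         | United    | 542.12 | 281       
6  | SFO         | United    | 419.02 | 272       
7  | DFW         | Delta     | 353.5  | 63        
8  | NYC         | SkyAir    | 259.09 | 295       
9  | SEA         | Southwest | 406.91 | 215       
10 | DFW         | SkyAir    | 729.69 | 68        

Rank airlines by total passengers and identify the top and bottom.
SELECT airline, SUM(passengers)
FROM flights
GROUP BY airline
ORDER BY SUM(passengers)

All groups:
  Southwest: 313
  SkyAir: 363
  Delta: 381
  United: 704

Highest: United (704)
Lowest: Southwest (313)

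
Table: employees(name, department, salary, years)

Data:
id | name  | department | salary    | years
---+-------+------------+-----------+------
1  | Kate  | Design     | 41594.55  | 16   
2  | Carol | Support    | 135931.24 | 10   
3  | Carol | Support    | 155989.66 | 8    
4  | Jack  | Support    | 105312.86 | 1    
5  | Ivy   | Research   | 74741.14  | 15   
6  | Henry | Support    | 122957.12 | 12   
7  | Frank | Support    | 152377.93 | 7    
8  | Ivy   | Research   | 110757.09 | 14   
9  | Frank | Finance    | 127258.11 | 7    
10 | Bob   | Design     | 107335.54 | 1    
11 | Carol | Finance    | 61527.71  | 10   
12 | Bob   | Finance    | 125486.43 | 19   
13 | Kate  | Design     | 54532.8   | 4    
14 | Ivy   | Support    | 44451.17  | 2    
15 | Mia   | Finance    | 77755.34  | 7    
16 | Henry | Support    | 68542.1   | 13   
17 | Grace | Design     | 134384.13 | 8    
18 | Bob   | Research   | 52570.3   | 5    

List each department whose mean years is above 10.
SELECT department, AVG(years)
FROM employees
GROUP BY department
HAVING AVG(years) > 10

Result:
  Finance: avg=10.75
  Research: avg=11.33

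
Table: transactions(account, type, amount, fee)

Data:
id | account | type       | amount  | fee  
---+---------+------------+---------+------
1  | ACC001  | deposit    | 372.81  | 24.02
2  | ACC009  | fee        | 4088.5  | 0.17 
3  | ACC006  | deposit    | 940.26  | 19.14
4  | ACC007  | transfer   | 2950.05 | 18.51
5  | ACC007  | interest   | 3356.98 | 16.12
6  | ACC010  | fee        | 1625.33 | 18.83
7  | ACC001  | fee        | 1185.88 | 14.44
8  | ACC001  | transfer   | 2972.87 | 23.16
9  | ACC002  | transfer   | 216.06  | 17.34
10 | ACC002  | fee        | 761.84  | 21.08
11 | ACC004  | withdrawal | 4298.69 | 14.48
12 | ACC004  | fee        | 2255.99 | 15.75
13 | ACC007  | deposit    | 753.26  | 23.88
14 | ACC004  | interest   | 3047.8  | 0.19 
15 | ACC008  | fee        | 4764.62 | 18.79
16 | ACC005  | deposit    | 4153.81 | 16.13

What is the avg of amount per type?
SELECT type, AVG(amount) as result
FROM transactions
GROUP BY type

Result:
  deposit: 1555.04
  fee: 2447.03
  interest: 3202.39
  transfer: 2046.33
  withdrawal: 4298.69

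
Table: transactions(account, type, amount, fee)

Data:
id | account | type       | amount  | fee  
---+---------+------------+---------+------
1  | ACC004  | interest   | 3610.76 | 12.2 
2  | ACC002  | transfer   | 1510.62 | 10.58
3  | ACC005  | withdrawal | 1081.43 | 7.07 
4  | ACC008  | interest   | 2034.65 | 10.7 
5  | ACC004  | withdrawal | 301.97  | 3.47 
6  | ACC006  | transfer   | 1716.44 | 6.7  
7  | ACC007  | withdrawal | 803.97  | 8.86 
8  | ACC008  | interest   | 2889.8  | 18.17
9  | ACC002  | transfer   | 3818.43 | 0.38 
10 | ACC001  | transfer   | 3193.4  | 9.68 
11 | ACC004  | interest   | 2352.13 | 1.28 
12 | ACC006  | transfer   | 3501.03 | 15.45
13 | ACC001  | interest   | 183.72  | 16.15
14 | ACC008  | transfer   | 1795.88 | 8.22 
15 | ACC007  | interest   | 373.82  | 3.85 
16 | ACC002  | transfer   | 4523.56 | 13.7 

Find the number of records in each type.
SELECT type, COUNT(*) as count
FROM transactions
GROUP BY type

Result:
  interest: 6
  transfer: 7
  withdrawal: 3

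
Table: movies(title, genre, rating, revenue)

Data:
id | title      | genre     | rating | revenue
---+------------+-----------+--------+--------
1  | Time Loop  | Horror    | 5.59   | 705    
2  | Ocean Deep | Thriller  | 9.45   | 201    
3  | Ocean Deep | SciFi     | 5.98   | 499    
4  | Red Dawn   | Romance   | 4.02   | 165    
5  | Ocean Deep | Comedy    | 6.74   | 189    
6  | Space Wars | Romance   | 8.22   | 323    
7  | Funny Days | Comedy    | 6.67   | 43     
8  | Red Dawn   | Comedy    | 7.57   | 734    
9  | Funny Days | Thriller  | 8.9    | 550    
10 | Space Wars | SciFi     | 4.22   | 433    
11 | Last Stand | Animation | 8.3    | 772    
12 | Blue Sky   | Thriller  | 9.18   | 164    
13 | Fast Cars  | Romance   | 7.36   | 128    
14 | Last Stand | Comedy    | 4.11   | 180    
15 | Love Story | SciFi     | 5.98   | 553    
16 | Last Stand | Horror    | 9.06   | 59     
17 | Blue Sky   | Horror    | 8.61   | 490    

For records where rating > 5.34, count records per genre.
SELECT genre, COUNT(*)
FROM movies
WHERE rating > 5.34
GROUP BY genre

Note: WHERE filters rows before grouping.

Result:
  Animation: 1
  Comedy: 3
  Horror: 3
  Romance: 2
  SciFi: 2
  Thriller: 3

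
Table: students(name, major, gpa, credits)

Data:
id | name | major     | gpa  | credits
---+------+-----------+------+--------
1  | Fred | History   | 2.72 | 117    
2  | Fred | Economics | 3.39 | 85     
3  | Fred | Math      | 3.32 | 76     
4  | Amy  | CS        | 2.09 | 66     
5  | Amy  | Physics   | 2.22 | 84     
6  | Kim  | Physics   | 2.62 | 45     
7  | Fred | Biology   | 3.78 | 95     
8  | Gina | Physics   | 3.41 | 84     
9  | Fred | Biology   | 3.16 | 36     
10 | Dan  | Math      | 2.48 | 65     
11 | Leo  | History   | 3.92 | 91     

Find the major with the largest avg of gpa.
SELECT major, AVG(gpa) as val
FROM students
GROUP BY major
ORDER BY val DESC
LIMIT 1

Result: Biology with avg(gpa) = 3.47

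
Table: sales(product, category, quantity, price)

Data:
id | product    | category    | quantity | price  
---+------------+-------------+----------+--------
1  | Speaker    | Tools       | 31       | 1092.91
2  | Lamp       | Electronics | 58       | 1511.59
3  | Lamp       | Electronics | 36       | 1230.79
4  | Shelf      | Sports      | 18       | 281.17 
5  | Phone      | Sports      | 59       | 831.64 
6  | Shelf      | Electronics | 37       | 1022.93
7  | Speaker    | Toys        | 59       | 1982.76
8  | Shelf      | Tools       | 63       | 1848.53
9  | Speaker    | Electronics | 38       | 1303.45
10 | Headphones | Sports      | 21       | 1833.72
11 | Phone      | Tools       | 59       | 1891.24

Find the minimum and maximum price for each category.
SELECT category, MIN(price), MAX(price)
FROM sales
GROUP BY category

Result:
  Electronics: min=1022.93, max=1511.59
  Sports: min=281.17, max=1833.72
  Tools: min=1092.91, max=1891.24
  Toys: min=1982.76, max=1982.76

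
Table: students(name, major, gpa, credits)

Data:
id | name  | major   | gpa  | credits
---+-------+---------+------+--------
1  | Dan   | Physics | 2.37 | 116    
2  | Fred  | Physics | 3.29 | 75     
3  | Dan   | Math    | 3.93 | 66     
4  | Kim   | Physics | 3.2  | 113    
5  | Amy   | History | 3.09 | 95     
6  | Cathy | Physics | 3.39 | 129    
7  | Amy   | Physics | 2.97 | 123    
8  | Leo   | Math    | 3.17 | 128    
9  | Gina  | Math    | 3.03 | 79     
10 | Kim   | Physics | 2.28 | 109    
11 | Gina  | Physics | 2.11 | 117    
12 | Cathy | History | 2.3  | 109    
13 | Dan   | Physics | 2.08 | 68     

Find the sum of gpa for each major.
SELECT major, SUM(gpa) as result
FROM students
GROUP BY major

Result:
  History: 5.39
  Math: 10.13
  Physics: 21.69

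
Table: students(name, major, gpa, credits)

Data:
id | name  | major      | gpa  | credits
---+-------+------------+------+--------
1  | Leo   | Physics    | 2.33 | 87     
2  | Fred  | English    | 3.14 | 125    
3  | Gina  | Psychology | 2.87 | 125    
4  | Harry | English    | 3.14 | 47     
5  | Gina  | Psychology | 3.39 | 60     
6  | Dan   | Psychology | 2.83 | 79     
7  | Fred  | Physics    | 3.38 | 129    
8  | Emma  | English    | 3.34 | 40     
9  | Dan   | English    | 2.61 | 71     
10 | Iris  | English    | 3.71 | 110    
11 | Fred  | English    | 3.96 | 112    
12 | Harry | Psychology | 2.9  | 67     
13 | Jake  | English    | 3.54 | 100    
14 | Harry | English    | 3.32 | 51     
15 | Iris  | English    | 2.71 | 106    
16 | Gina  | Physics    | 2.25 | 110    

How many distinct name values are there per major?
SELECT major, COUNT(DISTINCT name)
FROM students
GROUP BY major

Result:
  English: 6 distinct
  Physics: 3 distinct
  Psychology: 3 distinct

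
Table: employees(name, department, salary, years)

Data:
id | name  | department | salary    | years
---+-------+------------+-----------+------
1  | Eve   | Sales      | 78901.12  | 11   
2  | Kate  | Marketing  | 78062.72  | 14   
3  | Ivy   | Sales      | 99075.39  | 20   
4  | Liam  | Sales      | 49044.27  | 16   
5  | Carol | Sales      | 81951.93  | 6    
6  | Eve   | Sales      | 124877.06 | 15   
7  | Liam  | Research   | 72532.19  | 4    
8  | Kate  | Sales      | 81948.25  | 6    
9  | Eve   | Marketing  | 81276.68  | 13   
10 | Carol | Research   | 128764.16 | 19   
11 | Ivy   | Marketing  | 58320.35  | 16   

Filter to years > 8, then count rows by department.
SELECT department, COUNT(*)
FROM employees
WHERE years > 8
GROUP BY department

Note: WHERE filters rows before grouping.

Result:
  Marketing: 3
  Research: 1
  Sales: 4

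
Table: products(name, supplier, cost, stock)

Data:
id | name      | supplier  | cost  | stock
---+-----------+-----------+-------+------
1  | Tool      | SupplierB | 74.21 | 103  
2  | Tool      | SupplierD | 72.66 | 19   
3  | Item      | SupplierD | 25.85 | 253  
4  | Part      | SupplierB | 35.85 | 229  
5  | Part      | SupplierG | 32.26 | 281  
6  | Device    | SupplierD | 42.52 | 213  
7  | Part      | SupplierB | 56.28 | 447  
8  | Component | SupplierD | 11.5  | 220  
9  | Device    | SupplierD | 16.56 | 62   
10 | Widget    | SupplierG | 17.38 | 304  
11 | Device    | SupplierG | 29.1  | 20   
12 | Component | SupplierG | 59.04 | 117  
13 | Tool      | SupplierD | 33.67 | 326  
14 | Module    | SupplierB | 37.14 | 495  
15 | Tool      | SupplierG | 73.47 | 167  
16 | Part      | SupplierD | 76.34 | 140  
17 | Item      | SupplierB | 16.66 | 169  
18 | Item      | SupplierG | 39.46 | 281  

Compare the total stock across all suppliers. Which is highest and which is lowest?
SELECT supplier, SUM(stock)
FROM products
GROUP BY supplier
ORDER BY SUM(stock)

All groups:
  SupplierG: 1170
  SupplierD: 1233
  SupplierB: 1443

Highest: SupplierB (1443)
Lowest: SupplierG (1170)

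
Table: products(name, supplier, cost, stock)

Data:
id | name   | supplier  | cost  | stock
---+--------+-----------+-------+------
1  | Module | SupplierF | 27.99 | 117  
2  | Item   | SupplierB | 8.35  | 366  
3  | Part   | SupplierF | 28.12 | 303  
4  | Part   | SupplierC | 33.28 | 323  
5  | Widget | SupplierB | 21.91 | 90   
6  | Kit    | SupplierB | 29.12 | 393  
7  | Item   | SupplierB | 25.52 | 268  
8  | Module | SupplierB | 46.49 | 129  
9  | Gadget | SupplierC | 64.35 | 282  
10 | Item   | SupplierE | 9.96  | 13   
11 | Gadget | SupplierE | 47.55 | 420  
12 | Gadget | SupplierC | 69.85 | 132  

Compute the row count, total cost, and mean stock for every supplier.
SELECT supplier,
       COUNT(*) as cnt,
       SUM(cost) as total_cost,
       AVG(stock) as avg_stock
FROM products
GROUP BY supplier

Result:
  SupplierB: 5 records, 131.39 total cost, 249.20 avg stock
  SupplierC: 3 records, 167.48 total cost, 245.67 avg stock
  SupplierE: 2 records, 57.51 total cost, 216.50 avg stock
  SupplierF: 2 records, 56.11 total cost, 210.00 avg stock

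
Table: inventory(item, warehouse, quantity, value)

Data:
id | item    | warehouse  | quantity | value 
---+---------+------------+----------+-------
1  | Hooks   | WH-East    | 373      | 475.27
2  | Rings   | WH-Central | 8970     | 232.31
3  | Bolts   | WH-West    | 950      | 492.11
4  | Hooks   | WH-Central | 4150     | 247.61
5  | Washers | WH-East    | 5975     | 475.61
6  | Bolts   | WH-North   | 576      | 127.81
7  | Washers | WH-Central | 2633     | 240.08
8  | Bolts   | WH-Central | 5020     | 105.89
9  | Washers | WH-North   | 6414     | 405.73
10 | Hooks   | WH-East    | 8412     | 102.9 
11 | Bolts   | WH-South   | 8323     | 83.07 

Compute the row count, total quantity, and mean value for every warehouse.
SELECT warehouse,
       COUNT(*) as cnt,
       SUM(quantity) as total_quantity,
       AVG(value) as avg_value
FROM inventory
GROUP BY warehouse

Result:
  WH-Central: 4 records, 20773 total quantity, 206.47 avg value
  WH-East: 3 records, 14760 total quantity, 351.26 avg value
  WH-North: 2 records, 6990 total quantity, 266.77 avg value
  WH-South: 1 records, 8323 total quantity, 83.07 avg value
  WH-West: 1 records, 950 total quantity, 492.11 avg value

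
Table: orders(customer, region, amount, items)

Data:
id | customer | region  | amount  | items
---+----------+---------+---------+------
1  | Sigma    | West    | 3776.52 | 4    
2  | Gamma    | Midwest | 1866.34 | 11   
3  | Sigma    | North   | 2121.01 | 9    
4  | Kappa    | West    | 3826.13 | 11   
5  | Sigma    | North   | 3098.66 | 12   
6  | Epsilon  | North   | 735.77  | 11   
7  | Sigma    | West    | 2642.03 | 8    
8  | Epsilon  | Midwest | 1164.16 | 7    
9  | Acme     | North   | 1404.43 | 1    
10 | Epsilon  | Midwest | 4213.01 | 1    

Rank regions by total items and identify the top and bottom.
SELECT region, SUM(items)
FROM orders
GROUP BY region
ORDER BY SUM(items)

All groups:
  Midwest: 19
  West: 23
  North: 33

Highest: North (33)
Lowest: Midwest (19)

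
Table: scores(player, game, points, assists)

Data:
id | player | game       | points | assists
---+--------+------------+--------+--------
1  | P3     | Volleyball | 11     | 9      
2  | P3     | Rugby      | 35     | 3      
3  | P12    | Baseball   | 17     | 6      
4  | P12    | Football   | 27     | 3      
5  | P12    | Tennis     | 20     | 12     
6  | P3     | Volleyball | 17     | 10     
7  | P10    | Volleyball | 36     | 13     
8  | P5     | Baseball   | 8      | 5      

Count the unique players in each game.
SELECT game, COUNT(DISTINCT player)
FROM scores
GROUP BY game

Result:
  Baseball: 2 distinct
  Football: 1 distinct
  Rugby: 1 distinct
  Tennis: 1 distinct
  Volleyball: 2 distinct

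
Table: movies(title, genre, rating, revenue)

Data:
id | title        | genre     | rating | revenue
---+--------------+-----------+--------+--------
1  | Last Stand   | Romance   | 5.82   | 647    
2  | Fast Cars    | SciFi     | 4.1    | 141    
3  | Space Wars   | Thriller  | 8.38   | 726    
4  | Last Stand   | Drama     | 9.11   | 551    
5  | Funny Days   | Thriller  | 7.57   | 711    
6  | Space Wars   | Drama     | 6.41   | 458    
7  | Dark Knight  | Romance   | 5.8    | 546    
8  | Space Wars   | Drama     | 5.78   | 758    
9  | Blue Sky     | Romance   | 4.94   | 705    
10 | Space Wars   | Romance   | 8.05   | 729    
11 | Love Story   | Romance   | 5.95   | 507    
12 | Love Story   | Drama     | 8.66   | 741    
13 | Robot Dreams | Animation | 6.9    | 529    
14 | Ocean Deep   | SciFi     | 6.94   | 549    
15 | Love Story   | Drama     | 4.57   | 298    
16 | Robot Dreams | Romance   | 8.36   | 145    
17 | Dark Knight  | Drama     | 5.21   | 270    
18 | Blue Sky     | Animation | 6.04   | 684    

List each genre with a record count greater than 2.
SELECT genre, COUNT(*) as cnt
FROM movies
GROUP BY genre
HAVING COUNT(*) > 2

Result:
  Drama: 6
  Romance: 6

Note: HAVING filters groups after aggregation, WHERE filters rows before.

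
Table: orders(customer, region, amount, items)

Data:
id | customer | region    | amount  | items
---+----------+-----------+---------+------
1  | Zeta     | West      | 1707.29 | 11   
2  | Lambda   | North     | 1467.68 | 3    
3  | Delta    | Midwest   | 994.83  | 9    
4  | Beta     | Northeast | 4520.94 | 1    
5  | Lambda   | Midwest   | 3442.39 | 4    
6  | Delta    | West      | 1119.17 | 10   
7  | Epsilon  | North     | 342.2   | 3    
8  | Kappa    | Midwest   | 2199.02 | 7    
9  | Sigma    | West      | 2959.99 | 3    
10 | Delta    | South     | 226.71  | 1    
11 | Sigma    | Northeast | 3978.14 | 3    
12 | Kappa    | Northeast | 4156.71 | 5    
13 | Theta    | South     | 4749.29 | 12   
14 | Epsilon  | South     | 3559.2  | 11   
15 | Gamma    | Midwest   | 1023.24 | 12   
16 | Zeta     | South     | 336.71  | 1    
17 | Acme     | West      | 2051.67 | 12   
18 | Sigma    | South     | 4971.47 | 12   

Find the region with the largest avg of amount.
SELECT region, AVG(amount) as val
FROM orders
GROUP BY region
ORDER BY val DESC
LIMIT 1

Result: Northeast with avg(amount) = 4218.60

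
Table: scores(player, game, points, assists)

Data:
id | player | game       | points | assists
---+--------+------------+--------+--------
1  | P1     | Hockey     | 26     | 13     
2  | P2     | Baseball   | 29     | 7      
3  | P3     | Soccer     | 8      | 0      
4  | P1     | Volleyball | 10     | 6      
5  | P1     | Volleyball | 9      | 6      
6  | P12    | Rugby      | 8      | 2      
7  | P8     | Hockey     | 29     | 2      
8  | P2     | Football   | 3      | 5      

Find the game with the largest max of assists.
SELECT game, MAX(assists) as val
FROM scores
GROUP BY game
ORDER BY val DESC
LIMIT 1

Result: Hockey with max(assists) = 13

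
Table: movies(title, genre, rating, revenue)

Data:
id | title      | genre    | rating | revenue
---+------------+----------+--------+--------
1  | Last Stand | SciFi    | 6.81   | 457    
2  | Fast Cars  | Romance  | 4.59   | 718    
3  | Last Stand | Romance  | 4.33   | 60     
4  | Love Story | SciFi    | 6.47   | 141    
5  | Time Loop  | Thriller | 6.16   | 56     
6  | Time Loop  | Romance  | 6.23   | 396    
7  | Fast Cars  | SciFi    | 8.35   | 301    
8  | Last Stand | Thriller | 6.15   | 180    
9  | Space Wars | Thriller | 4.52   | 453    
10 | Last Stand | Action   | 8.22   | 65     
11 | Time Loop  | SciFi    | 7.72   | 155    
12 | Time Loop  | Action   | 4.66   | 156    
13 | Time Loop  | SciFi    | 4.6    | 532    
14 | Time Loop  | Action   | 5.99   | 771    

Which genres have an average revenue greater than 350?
SELECT genre, AVG(revenue)
FROM movies
GROUP BY genre
HAVING AVG(revenue) > 350

Result:
  Romance: avg=391.33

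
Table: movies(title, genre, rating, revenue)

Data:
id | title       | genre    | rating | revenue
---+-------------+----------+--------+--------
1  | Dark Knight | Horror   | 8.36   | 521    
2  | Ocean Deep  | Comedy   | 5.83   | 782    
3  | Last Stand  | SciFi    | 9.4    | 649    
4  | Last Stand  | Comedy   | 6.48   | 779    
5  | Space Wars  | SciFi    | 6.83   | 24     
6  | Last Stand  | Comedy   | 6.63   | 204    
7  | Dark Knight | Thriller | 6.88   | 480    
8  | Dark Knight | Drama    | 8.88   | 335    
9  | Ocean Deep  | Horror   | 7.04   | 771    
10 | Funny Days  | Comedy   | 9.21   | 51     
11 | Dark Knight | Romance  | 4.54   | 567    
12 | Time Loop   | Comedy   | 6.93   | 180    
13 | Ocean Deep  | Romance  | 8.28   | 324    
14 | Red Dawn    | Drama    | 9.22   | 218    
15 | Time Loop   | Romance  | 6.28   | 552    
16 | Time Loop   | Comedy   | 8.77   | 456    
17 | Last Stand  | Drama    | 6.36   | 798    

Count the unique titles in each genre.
SELECT genre, COUNT(DISTINCT title)
FROM movies
GROUP BY genre

Result:
  Comedy: 4 distinct
  Drama: 3 distinct
  Horror: 2 distinct
  Romance: 3 distinct
  SciFi: 2 distinct
  Thriller: 1 distinct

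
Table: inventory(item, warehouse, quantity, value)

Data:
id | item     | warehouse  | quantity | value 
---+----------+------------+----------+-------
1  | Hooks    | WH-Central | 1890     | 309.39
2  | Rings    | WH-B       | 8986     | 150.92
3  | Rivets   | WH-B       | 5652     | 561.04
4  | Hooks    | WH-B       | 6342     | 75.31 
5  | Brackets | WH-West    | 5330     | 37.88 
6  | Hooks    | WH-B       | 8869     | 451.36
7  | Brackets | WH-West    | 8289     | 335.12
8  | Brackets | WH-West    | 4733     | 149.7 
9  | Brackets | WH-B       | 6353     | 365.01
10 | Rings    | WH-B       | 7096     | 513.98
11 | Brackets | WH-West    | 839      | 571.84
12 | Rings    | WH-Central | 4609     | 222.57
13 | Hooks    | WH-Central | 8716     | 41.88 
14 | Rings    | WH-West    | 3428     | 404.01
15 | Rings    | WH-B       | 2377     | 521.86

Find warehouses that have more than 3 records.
SELECT warehouse, COUNT(*) as cnt
FROM inventory
GROUP BY warehouse
HAVING COUNT(*) > 3

Result:
  WH-B: 7
  WH-West: 5

Note: HAVING filters groups after aggregation, WHERE filters rows before.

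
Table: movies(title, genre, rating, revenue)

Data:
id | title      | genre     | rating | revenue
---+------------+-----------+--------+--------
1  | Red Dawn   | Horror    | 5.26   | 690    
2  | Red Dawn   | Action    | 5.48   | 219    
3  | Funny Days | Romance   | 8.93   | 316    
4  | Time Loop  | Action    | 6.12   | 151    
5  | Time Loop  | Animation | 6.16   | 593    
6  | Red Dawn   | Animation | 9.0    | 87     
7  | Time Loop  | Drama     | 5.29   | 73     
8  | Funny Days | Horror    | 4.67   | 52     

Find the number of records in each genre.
SELECT genre, COUNT(*) as count
FROM movies
GROUP BY genre

Result:
  Action: 2
  Animation: 2
  Drama: 1
  Horror: 2
  Romance: 1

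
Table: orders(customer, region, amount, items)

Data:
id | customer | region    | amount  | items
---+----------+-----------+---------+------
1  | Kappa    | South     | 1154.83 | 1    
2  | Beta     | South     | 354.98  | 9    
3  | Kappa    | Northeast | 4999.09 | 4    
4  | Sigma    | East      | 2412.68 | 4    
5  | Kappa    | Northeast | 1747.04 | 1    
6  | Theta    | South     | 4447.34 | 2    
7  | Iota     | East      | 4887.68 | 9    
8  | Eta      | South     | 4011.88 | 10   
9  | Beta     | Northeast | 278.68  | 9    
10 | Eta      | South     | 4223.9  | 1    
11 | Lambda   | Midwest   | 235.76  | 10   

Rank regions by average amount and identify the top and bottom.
SELECT region, AVG(amount)
FROM orders
GROUP BY region
ORDER BY AVG(amount)

All groups:
  Midwest: 235.76
  Northeast: 2341.60
  South: 2838.59
  East: 3650.18

Highest: East (3650.18)
Lowest: Midwest (235.76)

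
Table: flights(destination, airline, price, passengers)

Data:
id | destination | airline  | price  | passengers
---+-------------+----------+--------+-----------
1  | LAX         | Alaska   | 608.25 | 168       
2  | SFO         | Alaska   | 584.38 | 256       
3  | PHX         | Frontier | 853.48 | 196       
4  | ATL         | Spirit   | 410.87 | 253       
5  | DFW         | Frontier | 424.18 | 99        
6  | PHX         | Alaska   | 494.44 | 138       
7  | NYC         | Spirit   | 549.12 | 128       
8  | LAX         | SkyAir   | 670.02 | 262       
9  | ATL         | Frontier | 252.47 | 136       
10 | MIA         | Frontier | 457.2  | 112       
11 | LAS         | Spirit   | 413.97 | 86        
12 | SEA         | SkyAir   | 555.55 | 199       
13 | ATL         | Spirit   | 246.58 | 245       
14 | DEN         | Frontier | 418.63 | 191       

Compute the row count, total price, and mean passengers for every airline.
SELECT airline,
       COUNT(*) as cnt,
       SUM(price) as total_price,
       AVG(passengers) as avg_passengers
FROM flights
GROUP BY airline

Result:
  Alaska: 3 records, 1687.07 total price, 187.33 avg passengers
  Frontier: 5 records, 2405.96 total price, 146.80 avg passengers
  SkyAir: 2 records, 1225.57 total price, 230.50 avg passengers
  Spirit: 4 records, 1620.54 total price, 178.00 avg passengers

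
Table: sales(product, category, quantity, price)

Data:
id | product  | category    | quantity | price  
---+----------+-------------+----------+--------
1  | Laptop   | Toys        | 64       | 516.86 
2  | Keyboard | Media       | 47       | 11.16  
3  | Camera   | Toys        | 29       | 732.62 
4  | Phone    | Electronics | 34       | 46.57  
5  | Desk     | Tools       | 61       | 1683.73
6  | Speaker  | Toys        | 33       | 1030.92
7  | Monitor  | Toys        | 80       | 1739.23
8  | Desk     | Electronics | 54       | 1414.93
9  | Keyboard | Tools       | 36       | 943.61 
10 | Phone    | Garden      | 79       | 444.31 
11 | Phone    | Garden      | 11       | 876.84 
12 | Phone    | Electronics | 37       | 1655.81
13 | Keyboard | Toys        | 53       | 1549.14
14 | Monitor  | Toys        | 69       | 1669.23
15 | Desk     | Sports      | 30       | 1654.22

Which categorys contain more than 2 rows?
SELECT category, COUNT(*) as cnt
FROM sales
GROUP BY category
HAVING COUNT(*) > 2

Result:
  Electronics: 3
  Toys: 6

Note: HAVING filters groups after aggregation, WHERE filters rows before.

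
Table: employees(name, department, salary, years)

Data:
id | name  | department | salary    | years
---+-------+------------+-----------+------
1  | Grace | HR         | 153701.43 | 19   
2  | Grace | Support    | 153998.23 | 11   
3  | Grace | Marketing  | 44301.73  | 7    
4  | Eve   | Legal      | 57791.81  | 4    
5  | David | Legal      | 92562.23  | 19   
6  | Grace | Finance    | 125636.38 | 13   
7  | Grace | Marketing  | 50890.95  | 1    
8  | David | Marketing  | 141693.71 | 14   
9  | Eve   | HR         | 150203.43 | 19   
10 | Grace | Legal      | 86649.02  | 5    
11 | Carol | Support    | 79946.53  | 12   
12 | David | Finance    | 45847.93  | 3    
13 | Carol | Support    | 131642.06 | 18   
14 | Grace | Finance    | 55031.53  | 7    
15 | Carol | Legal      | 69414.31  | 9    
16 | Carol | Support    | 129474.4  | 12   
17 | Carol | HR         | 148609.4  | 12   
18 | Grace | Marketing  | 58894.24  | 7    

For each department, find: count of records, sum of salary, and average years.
SELECT department,
       COUNT(*) as cnt,
       SUM(salary) as total_salary,
       AVG(years) as avg_years
FROM employees
GROUP BY department

Result:
  Finance: 3 records, 226515.84 total salary, 7.67 avg years
  HR: 3 records, 452514.26 total salary, 16.67 avg years
  Legal: 4 records, 306417.37 total salary, 9.25 avg years
  Marketing: 4 records, 295780.63 total salary, 7.25 avg years
  Support: 4 records, 495061.22 total salary, 13.25 avg years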